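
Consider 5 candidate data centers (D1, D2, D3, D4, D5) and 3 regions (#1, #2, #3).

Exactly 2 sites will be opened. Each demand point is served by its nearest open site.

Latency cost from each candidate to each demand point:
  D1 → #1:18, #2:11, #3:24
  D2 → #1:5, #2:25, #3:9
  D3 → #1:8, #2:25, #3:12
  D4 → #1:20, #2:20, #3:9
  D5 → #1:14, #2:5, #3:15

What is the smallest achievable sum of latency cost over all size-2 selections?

Open {D2, D5}.
  #1→D2 5, #2→D5 5, #3→D2 9  ⇒ total 19.
Compare {D1, D2}: total 25.
Compare {D3, D5}: total 25.
No size-2 selection does better; minimum is 19.

19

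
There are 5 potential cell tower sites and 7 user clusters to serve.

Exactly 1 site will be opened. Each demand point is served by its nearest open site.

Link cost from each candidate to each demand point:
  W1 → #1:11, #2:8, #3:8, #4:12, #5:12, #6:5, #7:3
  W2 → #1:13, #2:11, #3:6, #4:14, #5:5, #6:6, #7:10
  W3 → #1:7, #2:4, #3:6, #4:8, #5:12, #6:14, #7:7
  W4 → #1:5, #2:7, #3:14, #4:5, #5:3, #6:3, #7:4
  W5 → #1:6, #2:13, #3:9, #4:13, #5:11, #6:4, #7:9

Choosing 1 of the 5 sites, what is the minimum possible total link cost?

41

Open {W4}.
  #1→W4 5, #2→W4 7, #3→W4 14, #4→W4 5, #5→W4 3, #6→W4 3, #7→W4 4  ⇒ total 41.
Compare {W3}: total 58.
Compare {W1}: total 59.
No size-1 selection does better; minimum is 41.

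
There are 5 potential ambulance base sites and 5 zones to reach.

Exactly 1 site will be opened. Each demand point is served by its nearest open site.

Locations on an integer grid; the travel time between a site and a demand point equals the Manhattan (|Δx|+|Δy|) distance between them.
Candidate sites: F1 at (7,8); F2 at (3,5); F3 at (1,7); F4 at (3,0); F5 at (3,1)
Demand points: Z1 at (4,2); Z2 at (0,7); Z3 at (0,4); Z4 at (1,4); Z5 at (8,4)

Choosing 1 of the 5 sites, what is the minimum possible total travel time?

Open {F2}.
  Z1→F2 4, Z2→F2 5, Z3→F2 4, Z4→F2 3, Z5→F2 6  ⇒ total 22.
Compare {F3}: total 26.
Compare {F5}: total 30.
No size-1 selection does better; minimum is 22.

22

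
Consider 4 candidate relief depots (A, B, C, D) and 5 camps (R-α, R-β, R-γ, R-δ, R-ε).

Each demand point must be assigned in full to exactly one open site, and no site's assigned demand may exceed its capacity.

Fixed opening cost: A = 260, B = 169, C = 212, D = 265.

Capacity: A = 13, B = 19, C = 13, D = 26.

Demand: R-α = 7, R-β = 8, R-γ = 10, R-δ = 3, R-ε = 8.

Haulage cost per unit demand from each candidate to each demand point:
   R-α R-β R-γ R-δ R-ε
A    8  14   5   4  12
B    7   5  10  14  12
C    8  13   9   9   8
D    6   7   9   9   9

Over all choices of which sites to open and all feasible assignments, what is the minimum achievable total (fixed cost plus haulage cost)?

712

Open {B, D}; cheapest assignment that respects the capacities:
  B (cap 19, load 15): R-α, R-β — cost 7×7 + 8×5 = 89
  D (cap 26, load 21): R-γ, R-δ, R-ε — cost 10×9 + 3×9 + 8×9 = 189
  Shipping 278, fixed 434 → total 712.
  Any other capacity-feasible assignment to {B, D} ships for at least 278.
Compare {C, D}: its best feasible assignment gives total 756.
Compare {A, D}: its best feasible assignment gives total 757.
Every other set of open sites that can feasibly serve all demand totals ≥ 756 even under its best assignment. Minimum: 712.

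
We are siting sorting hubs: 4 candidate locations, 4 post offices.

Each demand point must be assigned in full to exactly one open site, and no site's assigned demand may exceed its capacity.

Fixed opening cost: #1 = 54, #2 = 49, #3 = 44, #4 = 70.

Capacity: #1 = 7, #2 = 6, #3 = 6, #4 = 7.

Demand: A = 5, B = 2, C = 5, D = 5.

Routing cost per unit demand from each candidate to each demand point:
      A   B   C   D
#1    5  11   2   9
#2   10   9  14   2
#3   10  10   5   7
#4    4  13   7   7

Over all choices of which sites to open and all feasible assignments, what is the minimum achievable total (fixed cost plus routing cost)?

Open {#1, #2, #3}; cheapest assignment that respects the capacities:
  #1 (cap 7, load 7): A, B — cost 5×5 + 2×11 = 47
  #2 (cap 6, load 5): D — cost 5×2 = 10
  #3 (cap 6, load 5): C — cost 5×5 = 25
  Shipping 82, fixed 147 → total 229.
  Any other capacity-feasible assignment to {#1, #2, #3} ships for at least 82.
Compare {#1, #2, #4}: its best feasible assignment gives total 235.
Compare {#2, #3, #4}: its best feasible assignment gives total 244.
Every other set of open sites that can feasibly serve all demand totals ≥ 235 even under its best assignment. Minimum: 229.

229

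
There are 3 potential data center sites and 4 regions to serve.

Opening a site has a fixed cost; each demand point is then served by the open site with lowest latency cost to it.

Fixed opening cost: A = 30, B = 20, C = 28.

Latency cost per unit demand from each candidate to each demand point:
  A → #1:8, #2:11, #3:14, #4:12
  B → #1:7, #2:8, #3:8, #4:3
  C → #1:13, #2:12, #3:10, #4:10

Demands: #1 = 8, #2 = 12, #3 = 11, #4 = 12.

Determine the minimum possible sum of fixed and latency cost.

Open {B}: assign each demand point to its cheapest open site.
  #1→B 8×7=56, #2→B 12×8=96, #3→B 11×8=88, #4→B 12×3=36
  latency cost 276, fixed 20 → total 296.
Compare {B, C}: latency cost 276 + fixed 48 = 324.
Compare {A, B}: latency cost 276 + fixed 50 = 326.
Compare {A, B, C}: latency cost 276 + fixed 78 = 354.
All other subsets cost ≥ 324. Minimum total cost: 296.

296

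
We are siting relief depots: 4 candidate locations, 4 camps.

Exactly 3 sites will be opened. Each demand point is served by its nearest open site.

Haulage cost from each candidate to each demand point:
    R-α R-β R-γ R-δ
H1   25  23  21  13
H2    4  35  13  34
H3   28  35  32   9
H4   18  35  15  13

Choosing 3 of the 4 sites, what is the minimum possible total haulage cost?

49

Open {H1, H2, H3}.
  R-α→H2 4, R-β→H1 23, R-γ→H2 13, R-δ→H3 9  ⇒ total 49.
Compare {H1, H2, H4}: total 53.
Compare {H2, H3, H4}: total 61.
No size-3 selection does better; minimum is 49.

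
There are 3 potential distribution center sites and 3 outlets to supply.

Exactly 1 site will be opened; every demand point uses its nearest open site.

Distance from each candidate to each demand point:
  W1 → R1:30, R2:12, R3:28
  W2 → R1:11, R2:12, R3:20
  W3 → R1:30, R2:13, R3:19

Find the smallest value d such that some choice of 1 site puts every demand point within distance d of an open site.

Open {W2}.
  Farthest demand point is R3 at distance 20 (to W2); all others are ≤ 20.
With {W1} the worst case is 30.
With {W3} the worst case is 30.
No size-1 selection achieves below 20.

20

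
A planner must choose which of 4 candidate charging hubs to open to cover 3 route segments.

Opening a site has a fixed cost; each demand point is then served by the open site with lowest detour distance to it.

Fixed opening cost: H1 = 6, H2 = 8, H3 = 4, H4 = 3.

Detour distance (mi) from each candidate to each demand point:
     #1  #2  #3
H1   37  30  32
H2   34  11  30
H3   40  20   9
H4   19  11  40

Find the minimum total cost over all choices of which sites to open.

Open {H3, H4}: assign each demand point to its cheapest open site.
  #1→H4 19, #2→H4 11, #3→H3 9
  detour distance 39, fixed 7 → total 46.
Compare {H1, H3, H4}: detour distance 39 + fixed 13 = 52.
Compare {H2, H3, H4}: detour distance 39 + fixed 15 = 54.
Compare {H1, H2, H3, H4}: detour distance 39 + fixed 21 = 60.
All other subsets cost ≥ 52. Minimum total cost: 46.

46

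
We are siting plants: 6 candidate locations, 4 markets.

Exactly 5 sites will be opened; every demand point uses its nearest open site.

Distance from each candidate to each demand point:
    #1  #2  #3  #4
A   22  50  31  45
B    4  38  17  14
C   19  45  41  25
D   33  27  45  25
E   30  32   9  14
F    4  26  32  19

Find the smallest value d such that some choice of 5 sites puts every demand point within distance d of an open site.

Open {A, B, C, D, F}.
  Farthest demand point is #2 at distance 26 (to F); all others are ≤ 26.
With {A, B, C, E, F} the worst case is 26.
With {A, B, D, E, F} the worst case is 26.
No size-5 selection achieves below 26.

26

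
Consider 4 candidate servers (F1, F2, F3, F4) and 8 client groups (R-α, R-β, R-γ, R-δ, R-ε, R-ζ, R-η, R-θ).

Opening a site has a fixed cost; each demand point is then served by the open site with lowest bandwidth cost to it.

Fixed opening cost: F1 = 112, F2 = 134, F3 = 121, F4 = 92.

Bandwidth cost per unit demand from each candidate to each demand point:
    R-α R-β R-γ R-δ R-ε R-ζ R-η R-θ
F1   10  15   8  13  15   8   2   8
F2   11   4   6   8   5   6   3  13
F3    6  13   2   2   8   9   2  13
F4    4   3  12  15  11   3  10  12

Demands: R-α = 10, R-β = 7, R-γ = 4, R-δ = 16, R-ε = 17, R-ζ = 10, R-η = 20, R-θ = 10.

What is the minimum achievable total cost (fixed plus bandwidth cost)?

Open {F3, F4}: assign each demand point to its cheapest open site.
  R-α→F4 10×4=40, R-β→F4 7×3=21, R-γ→F3 4×2=8, R-δ→F3 16×2=32, R-ε→F3 17×8=136, R-ζ→F4 10×3=30, R-η→F3 20×2=40, R-θ→F4 10×12=120
  bandwidth cost 427, fixed 213 → total 640.
Compare {F2, F3}: bandwidth cost 443 + fixed 255 = 698.
Compare {F3}: bandwidth cost 587 + fixed 121 = 708.
Compare {F1, F3, F4}: bandwidth cost 387 + fixed 325 = 712.
All other subsets cost ≥ 698. Minimum total cost: 640.

640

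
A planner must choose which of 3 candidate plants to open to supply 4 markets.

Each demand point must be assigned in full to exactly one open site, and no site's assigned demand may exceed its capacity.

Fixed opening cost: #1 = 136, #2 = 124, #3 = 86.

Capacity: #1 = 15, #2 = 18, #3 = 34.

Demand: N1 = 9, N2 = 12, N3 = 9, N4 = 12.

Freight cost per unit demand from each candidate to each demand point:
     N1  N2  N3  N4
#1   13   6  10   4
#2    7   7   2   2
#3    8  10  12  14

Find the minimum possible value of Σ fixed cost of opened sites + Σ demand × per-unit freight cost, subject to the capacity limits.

Open {#2, #3}; cheapest assignment that respects the capacities:
  #2 (cap 18, load 12): N4 — cost 12×2 = 24
  #3 (cap 34, load 30): N1, N2, N3 — cost 9×8 + 12×10 + 9×12 = 300
  Shipping 324, fixed 210 → total 534.
  Any other capacity-feasible assignment to {#2, #3} ships for at least 324.
Compare {#1, #3}: its best feasible assignment gives total 570.
Compare {#1, #2, #3}: its best feasible assignment gives total 595.
Every other set of open sites that can feasibly serve all demand totals ≥ 570 even under its best assignment. Minimum: 534.

534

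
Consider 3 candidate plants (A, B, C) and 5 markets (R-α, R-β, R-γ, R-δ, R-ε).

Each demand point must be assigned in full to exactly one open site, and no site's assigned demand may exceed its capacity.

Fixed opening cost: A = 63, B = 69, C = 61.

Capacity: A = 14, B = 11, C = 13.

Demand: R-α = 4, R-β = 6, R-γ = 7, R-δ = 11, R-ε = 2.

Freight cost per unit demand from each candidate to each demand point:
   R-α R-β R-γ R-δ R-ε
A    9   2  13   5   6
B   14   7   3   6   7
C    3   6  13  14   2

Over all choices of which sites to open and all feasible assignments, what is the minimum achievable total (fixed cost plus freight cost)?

321

Open {A, B, C}; cheapest assignment that respects the capacities:
  A (cap 14, load 11): R-δ — cost 11×5 = 55
  B (cap 11, load 7): R-γ — cost 7×3 = 21
  C (cap 13, load 12): R-α, R-β, R-ε — cost 4×3 + 6×6 + 2×2 = 52
  Shipping 128, fixed 193 → total 321.
  Any other capacity-feasible assignment to {A, B, C} ships for at least 128.
Total demand is 30 and no other set of sites has combined capacity ≥ 30, so {A, B, C} is the only feasible choice of open sites. Minimum: 321.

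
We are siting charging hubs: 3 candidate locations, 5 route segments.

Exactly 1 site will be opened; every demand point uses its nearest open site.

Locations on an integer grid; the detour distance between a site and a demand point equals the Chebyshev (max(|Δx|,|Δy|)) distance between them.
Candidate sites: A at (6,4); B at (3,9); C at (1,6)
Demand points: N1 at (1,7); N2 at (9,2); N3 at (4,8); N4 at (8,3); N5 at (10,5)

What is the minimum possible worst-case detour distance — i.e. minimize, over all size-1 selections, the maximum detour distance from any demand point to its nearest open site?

Open {A}.
  Farthest demand point is N1 at detour distance 5 (to A); all others are ≤ 5.
With {B} the worst case is 7.
With {C} the worst case is 9.
No size-1 selection achieves below 5.

5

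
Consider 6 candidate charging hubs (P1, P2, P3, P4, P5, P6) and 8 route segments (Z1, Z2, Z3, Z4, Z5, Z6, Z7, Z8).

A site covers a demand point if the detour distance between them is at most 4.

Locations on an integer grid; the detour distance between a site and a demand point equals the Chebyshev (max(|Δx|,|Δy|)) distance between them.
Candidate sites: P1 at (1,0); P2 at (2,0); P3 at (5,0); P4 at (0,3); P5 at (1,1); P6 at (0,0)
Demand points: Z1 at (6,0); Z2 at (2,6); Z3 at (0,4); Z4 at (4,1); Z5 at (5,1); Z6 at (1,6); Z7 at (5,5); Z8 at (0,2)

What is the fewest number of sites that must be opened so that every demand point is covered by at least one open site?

3

Coverage sets (demand points within 4 of each site):
  P1: {Z3, Z4, Z5, Z8}
  P2: {Z1, Z3, Z4, Z5, Z8}
  P3: {Z1, Z4, Z5}
  P4: {Z2, Z3, Z4, Z6, Z8}
  P5: {Z3, Z4, Z5, Z7, Z8}
  P6: {Z3, Z4, Z8}
No 2 sites suffice: every size-2 union leaves at least one demand point uncovered.
But {P2, P4, P5} covers everything, so the minimum is 3.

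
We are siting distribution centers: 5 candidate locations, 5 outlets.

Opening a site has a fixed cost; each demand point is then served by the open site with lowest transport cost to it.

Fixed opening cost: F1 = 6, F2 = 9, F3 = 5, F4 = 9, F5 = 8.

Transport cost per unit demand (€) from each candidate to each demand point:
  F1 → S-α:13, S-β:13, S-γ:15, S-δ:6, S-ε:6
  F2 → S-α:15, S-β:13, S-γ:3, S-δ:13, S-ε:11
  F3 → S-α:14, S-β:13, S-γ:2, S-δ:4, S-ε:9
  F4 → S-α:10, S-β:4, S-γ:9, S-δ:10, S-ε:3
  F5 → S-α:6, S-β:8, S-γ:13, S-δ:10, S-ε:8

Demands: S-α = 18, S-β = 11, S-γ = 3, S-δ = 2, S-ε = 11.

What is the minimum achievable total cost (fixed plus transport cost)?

Open {F3, F4, F5}: assign each demand point to its cheapest open site.
  S-α→F5 18×6=108, S-β→F4 11×4=44, S-γ→F3 3×2=6, S-δ→F3 2×4=8, S-ε→F4 11×3=33
  transport cost 199, fixed 22 → total 221.
Compare {F1, F3, F4, F5}: transport cost 199 + fixed 28 = 227.
Compare {F2, F3, F4, F5}: transport cost 199 + fixed 31 = 230.
Compare {F1, F2, F3, F4, F5}: transport cost 199 + fixed 37 = 236.
All other subsets cost ≥ 227. Minimum total cost: 221.

221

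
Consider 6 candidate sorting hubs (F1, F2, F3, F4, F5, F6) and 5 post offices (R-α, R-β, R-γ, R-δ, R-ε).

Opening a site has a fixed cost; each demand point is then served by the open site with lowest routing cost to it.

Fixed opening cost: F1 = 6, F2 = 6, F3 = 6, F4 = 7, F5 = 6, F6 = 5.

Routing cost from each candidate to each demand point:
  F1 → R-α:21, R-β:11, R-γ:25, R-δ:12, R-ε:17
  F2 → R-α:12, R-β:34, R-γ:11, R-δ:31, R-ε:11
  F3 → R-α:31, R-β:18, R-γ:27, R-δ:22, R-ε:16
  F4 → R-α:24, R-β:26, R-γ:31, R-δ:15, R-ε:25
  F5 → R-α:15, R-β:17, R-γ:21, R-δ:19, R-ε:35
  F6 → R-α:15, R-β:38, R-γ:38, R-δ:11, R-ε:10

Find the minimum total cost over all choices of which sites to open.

69

Open {F1, F2}: assign each demand point to its cheapest open site.
  R-α→F2 12, R-β→F1 11, R-γ→F2 11, R-δ→F1 12, R-ε→F2 11
  routing cost 57, fixed 12 → total 69.
Compare {F1, F2, F6}: routing cost 55 + fixed 17 = 72.
Compare {F1, F2, F3}: routing cost 57 + fixed 18 = 75.
Compare {F1, F2, F5}: routing cost 57 + fixed 18 = 75.
All other subsets cost ≥ 72. Minimum total cost: 69.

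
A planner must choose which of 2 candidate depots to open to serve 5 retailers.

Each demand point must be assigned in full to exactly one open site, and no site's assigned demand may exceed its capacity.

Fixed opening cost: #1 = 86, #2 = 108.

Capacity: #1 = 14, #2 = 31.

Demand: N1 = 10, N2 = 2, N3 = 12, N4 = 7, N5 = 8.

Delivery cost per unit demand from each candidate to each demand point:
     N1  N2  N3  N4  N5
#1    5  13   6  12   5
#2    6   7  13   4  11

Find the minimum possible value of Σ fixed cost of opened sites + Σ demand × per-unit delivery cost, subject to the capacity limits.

456

Open {#1, #2}; cheapest assignment that respects the capacities:
  #1 (cap 14, load 12): N3 — cost 12×6 = 72
  #2 (cap 31, load 27): N1, N2, N4, N5 — cost 10×6 + 2×7 + 7×4 + 8×11 = 190
  Shipping 262, fixed 194 → total 456.
  Any other capacity-feasible assignment to {#1, #2} ships for at least 262.
Total demand is 39 and no other set of sites has combined capacity ≥ 39, so {#1, #2} is the only feasible choice of open sites. Minimum: 456.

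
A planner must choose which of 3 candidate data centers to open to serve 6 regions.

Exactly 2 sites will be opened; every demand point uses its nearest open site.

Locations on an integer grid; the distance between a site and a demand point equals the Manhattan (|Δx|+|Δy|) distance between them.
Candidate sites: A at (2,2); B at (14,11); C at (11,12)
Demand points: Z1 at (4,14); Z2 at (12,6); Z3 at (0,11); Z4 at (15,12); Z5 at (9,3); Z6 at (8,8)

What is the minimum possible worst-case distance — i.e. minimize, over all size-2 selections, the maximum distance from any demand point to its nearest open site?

11

Open {A, C}.
  Farthest demand point is Z3 at distance 11 (to A); all others are ≤ 11.
With {B, C} the worst case is 12.
With {A, B} the worst case is 13.
No size-2 selection achieves below 11.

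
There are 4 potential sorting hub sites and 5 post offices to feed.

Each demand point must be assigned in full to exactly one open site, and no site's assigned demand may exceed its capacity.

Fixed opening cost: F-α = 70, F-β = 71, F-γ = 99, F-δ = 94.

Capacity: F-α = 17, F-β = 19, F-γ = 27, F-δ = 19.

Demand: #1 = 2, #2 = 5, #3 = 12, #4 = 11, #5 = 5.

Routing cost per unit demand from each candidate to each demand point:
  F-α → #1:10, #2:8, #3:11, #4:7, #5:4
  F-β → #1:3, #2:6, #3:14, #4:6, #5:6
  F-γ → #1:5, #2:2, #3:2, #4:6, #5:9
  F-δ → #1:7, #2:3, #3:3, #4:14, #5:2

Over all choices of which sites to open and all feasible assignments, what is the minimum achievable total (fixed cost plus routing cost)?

306

Open {F-β, F-γ}; cheapest assignment that respects the capacities:
  F-β (cap 19, load 18): #1, #4, #5 — cost 2×3 + 11×6 + 5×6 = 102
  F-γ (cap 27, load 17): #2, #3 — cost 5×2 + 12×2 = 34
  Shipping 136, fixed 170 → total 306.
  Any other capacity-feasible assignment to {F-β, F-γ} ships for at least 136.
Compare {F-α, F-γ}: its best feasible assignment gives total 310.
Compare {F-β, F-δ}: its best feasible assignment gives total 313.
Every other set of open sites that can feasibly serve all demand totals ≥ 310 even under its best assignment. Minimum: 306.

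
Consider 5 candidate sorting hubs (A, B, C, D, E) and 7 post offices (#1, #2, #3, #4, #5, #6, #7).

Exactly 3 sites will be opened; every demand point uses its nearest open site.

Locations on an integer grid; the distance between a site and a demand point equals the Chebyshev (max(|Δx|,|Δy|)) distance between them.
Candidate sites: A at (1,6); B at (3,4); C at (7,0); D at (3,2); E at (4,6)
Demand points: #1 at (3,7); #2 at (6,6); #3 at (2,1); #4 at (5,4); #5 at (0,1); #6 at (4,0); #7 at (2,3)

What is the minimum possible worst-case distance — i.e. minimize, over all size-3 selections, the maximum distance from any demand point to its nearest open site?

3

Open {A, B, C}.
  Farthest demand point is #2 at distance 3 (to B); all others are ≤ 3.
With {A, B, D} the worst case is 3.
With {A, D, E} the worst case is 3.
No size-3 selection achieves below 3.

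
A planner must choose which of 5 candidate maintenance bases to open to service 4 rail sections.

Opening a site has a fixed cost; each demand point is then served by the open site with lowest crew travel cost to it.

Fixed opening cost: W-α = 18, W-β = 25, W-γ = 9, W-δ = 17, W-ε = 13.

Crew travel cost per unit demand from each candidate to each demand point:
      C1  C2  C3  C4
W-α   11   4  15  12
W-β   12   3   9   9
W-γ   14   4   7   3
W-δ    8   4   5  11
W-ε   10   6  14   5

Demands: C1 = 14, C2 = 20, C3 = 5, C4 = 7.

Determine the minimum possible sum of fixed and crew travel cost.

Open {W-γ, W-δ}: assign each demand point to its cheapest open site.
  C1→W-δ 14×8=112, C2→W-γ 20×4=80, C3→W-δ 5×5=25, C4→W-γ 7×3=21
  crew travel cost 238, fixed 26 → total 264.
Compare {W-β, W-γ, W-δ}: crew travel cost 218 + fixed 51 = 269.
Compare {W-γ, W-δ, W-ε}: crew travel cost 238 + fixed 39 = 277.
Compare {W-δ, W-ε}: crew travel cost 252 + fixed 30 = 282.
All other subsets cost ≥ 269. Minimum total cost: 264.

264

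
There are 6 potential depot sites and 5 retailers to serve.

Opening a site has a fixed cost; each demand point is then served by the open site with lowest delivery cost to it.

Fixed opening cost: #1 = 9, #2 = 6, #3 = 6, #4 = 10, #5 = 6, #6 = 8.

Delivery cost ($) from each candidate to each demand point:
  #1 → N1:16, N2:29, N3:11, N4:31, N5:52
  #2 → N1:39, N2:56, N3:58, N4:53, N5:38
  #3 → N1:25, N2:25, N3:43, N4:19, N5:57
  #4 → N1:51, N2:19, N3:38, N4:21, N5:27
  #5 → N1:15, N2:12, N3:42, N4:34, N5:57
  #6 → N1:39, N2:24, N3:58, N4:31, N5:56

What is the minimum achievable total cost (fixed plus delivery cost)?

Open {#1, #4, #5}: assign each demand point to its cheapest open site.
  N1→#5 15, N2→#5 12, N3→#1 11, N4→#4 21, N5→#4 27
  delivery cost 86, fixed 25 → total 111.
Compare {#1, #4}: delivery cost 94 + fixed 19 = 113.
Compare {#1, #3, #4, #5}: delivery cost 84 + fixed 31 = 115.
Compare {#1, #3, #4}: delivery cost 92 + fixed 25 = 117.
All other subsets cost ≥ 113. Minimum total cost: 111.

111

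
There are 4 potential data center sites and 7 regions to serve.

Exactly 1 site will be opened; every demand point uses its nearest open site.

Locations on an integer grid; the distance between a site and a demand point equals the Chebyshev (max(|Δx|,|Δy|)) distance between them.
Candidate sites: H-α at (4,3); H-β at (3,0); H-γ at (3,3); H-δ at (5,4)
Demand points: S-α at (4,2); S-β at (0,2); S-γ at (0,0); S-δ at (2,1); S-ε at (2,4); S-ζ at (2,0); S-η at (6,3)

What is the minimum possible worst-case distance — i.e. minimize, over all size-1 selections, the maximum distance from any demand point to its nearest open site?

Open {H-γ}.
  Farthest demand point is S-β at distance 3 (to H-γ); all others are ≤ 3.
With {H-α} the worst case is 4.
With {H-β} the worst case is 4.
No size-1 selection achieves below 3.

3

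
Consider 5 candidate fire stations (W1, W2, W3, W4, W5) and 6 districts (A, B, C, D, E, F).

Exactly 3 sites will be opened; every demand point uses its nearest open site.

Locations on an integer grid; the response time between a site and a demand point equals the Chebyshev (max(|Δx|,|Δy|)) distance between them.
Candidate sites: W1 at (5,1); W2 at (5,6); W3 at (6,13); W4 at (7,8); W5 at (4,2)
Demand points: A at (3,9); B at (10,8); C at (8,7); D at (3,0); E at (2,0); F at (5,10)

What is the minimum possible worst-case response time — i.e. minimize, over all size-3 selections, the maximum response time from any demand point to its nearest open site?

3

Open {W1, W2, W4}.
  Farthest demand point is A at response time 3 (to W2); all others are ≤ 3.
With {W2, W4, W5} the worst case is 3.
With {W1, W3, W4} the worst case is 4.
No size-3 selection achieves below 3.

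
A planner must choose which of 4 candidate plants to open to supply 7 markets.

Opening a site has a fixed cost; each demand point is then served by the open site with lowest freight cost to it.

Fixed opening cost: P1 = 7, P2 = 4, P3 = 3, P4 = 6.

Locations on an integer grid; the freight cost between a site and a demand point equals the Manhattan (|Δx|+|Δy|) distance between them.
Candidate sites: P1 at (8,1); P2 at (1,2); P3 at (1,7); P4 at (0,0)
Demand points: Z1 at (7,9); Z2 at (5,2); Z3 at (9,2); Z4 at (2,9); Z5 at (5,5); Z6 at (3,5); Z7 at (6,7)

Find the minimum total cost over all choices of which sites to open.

Open {P1, P3}: assign each demand point to its cheapest open site.
  Z1→P3 8, Z2→P1 4, Z3→P1 2, Z4→P3 3, Z5→P3 6, Z6→P3 4, Z7→P3 5
  freight cost 32, fixed 10 → total 42.
Compare {P2, P3}: freight cost 38 + fixed 7 = 45.
Compare {P1, P2, P3}: freight cost 32 + fixed 14 = 46.
Compare {P1, P3, P4}: freight cost 32 + fixed 16 = 48.
All other subsets cost ≥ 45. Minimum total cost: 42.

42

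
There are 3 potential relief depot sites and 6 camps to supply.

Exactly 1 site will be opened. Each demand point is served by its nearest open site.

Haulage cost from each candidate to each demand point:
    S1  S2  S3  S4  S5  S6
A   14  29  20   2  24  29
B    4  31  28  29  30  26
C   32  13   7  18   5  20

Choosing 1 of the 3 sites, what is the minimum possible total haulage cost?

95

Open {C}.
  S1→C 32, S2→C 13, S3→C 7, S4→C 18, S5→C 5, S6→C 20  ⇒ total 95.
Compare {A}: total 118.
Compare {B}: total 148.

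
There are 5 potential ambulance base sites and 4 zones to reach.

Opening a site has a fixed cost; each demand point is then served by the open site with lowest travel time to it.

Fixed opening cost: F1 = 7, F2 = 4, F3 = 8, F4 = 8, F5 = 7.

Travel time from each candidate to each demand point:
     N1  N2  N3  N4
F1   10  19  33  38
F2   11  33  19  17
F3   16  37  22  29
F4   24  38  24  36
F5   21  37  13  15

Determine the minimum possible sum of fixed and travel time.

71

Open {F1, F5}: assign each demand point to its cheapest open site.
  N1→F1 10, N2→F1 19, N3→F5 13, N4→F5 15
  travel time 57, fixed 14 → total 71.
Compare {F1, F2, F5}: travel time 57 + fixed 18 = 75.
Compare {F1, F2}: travel time 65 + fixed 11 = 76.
Compare {F1, F3, F5}: travel time 57 + fixed 22 = 79.
All other subsets cost ≥ 75. Minimum total cost: 71.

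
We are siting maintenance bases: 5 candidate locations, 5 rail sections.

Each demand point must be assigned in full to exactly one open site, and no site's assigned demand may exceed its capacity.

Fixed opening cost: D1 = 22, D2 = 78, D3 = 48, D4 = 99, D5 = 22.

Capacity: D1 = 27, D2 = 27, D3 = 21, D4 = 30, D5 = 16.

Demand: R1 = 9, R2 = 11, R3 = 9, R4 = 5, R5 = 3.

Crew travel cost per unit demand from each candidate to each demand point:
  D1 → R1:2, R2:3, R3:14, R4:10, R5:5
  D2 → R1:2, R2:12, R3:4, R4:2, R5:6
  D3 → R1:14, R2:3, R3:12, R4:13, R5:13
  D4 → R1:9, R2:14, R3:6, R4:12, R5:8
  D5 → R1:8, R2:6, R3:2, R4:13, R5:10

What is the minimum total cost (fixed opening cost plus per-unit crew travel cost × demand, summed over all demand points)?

Open {D1, D5}; cheapest assignment that respects the capacities:
  D1 (cap 27, load 25): R1, R2, R4 — cost 9×2 + 11×3 + 5×10 = 101
  D5 (cap 16, load 12): R3, R5 — cost 9×2 + 3×10 = 48
  Shipping 149, fixed 44 → total 193.
  Any other capacity-feasible assignment to {D1, D5} ships for at least 149.
Compare {D1, D2}: its best feasible assignment gives total 212.
Compare {D1, D2, D5}: its best feasible assignment gives total 216.
Every other set of open sites that can feasibly serve all demand totals ≥ 212 even under its best assignment. Minimum: 193.

193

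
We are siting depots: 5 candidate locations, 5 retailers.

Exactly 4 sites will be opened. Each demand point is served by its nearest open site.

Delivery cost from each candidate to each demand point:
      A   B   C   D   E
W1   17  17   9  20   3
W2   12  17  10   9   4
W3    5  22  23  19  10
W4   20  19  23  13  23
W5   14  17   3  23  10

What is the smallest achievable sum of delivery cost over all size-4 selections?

Open {W1, W2, W3, W5}.
  A→W3 5, B→W1 17, C→W5 3, D→W2 9, E→W1 3  ⇒ total 37.
Compare {W2, W3, W4, W5}: total 38.
Compare {W1, W3, W4, W5}: total 41.
No size-4 selection does better; minimum is 37.

37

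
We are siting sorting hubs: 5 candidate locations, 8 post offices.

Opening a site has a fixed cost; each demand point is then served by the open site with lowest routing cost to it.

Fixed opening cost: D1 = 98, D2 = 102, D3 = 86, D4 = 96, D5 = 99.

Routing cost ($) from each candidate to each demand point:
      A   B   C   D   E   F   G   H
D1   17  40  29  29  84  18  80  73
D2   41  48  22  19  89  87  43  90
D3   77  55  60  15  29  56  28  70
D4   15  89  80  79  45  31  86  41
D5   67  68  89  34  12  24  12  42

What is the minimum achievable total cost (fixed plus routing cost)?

Open {D1, D5}: assign each demand point to its cheapest open site.
  A→D1 17, B→D1 40, C→D1 29, D→D1 29, E→D5 12, F→D1 18, G→D5 12, H→D5 42
  routing cost 199, fixed 197 → total 396.
Compare {D2, D5}: routing cost 220 + fixed 201 = 421.
Compare {D1, D3}: routing cost 246 + fixed 184 = 430.
Compare {D5}: routing cost 348 + fixed 99 = 447.
All other subsets cost ≥ 421. Minimum total cost: 396.

396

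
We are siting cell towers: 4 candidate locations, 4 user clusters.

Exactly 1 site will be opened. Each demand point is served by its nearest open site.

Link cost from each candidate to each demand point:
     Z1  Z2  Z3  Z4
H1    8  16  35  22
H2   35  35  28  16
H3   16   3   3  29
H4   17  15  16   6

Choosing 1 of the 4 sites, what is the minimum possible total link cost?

Open {H3}.
  Z1→H3 16, Z2→H3 3, Z3→H3 3, Z4→H3 29  ⇒ total 51.
Compare {H4}: total 54.
Compare {H1}: total 81.
No size-1 selection does better; minimum is 51.

51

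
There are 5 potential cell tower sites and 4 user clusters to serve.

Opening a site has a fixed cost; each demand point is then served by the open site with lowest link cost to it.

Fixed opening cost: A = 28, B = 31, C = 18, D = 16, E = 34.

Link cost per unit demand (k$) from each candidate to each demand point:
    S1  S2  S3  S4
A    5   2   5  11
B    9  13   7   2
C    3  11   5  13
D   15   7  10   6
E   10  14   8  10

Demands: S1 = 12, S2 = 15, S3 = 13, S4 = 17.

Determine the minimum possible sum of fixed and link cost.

242

Open {A, B, C}: assign each demand point to its cheapest open site.
  S1→C 12×3=36, S2→A 15×2=30, S3→A 13×5=65, S4→B 17×2=34
  link cost 165, fixed 77 → total 242.
Compare {A, B}: link cost 189 + fixed 59 = 248.
Compare {A, B, C, D}: link cost 165 + fixed 93 = 258.
Compare {A, B, D}: link cost 189 + fixed 75 = 264.
All other subsets cost ≥ 248. Minimum total cost: 242.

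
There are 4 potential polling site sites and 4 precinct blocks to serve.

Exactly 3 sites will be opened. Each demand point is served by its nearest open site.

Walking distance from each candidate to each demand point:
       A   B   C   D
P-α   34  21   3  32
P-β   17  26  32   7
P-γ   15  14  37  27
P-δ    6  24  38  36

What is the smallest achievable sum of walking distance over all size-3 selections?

Open {P-α, P-β, P-δ}.
  A→P-δ 6, B→P-α 21, C→P-α 3, D→P-β 7  ⇒ total 37.
Compare {P-α, P-β, P-γ}: total 39.
Compare {P-α, P-γ, P-δ}: total 50.
No size-3 selection does better; minimum is 37.

37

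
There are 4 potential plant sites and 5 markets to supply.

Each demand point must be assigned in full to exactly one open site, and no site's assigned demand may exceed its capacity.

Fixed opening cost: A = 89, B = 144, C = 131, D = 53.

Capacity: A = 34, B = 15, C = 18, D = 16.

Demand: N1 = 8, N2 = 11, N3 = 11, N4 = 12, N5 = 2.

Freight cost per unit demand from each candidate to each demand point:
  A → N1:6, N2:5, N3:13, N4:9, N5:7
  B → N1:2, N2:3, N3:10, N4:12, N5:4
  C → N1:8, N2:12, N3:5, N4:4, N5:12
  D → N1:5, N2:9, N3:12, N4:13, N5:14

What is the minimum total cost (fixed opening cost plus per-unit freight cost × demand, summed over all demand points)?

499

Open {A, D}; cheapest assignment that respects the capacities:
  A (cap 34, load 33): N1, N2, N4, N5 — cost 8×6 + 11×5 + 12×9 + 2×7 = 225
  D (cap 16, load 11): N3 — cost 11×12 = 132
  Shipping 357, fixed 142 → total 499.
  Any other capacity-feasible assignment to {A, D} ships for at least 357.
Compare {A, C}: its best feasible assignment gives total 500.
Compare {A, C, D}: its best feasible assignment gives total 545.
Every other set of open sites that can feasibly serve all demand totals ≥ 500 even under its best assignment. Minimum: 499.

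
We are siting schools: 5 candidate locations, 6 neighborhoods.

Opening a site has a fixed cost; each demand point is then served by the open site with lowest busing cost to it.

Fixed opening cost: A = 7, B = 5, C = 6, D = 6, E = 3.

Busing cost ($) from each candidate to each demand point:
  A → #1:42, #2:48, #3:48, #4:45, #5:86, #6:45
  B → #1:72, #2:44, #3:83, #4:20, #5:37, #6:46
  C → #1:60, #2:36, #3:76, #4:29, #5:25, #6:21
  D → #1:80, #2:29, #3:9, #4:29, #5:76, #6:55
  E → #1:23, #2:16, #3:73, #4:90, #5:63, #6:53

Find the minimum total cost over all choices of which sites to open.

134

Open {B, C, D, E}: assign each demand point to its cheapest open site.
  #1→E 23, #2→E 16, #3→D 9, #4→B 20, #5→C 25, #6→C 21
  busing cost 114, fixed 20 → total 134.
Compare {C, D, E}: busing cost 123 + fixed 15 = 138.
Compare {A, B, C, D, E}: busing cost 114 + fixed 27 = 141.
Compare {A, C, D, E}: busing cost 123 + fixed 22 = 145.
All other subsets cost ≥ 138. Minimum total cost: 134.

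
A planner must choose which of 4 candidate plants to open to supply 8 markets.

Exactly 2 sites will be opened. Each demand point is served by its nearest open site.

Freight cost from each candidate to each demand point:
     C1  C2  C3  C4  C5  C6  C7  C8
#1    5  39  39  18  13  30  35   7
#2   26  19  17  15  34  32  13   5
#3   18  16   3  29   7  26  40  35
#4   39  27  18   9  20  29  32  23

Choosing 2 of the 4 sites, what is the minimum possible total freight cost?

103

Open {#2, #3}.
  C1→#3 18, C2→#3 16, C3→#3 3, C4→#2 15, C5→#3 7, C6→#3 26, C7→#2 13, C8→#2 5  ⇒ total 103.
Compare {#1, #2}: total 117.
Compare {#1, #3}: total 117.
No size-2 selection does better; minimum is 103.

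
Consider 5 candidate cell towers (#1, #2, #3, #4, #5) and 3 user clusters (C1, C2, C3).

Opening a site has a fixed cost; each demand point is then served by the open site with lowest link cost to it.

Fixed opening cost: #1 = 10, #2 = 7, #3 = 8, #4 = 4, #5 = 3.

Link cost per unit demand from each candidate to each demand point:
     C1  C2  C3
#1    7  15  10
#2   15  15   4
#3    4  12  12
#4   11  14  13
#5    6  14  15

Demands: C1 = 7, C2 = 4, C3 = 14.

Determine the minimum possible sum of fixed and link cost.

147

Open {#2, #3}: assign each demand point to its cheapest open site.
  C1→#3 7×4=28, C2→#3 4×12=48, C3→#2 14×4=56
  link cost 132, fixed 15 → total 147.
Compare {#2, #3, #5}: link cost 132 + fixed 18 = 150.
Compare {#2, #3, #4}: link cost 132 + fixed 19 = 151.
Compare {#2, #3, #4, #5}: link cost 132 + fixed 22 = 154.
All other subsets cost ≥ 150. Minimum total cost: 147.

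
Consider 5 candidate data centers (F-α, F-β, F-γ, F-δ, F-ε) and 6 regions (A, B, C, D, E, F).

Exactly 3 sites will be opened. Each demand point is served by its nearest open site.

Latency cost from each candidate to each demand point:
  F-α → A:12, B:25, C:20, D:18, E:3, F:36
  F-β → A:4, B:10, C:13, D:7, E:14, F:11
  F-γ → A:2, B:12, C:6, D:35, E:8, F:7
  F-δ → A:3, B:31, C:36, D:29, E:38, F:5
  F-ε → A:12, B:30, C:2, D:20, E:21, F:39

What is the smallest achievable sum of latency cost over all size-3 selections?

35

Open {F-α, F-β, F-γ}.
  A→F-γ 2, B→F-β 10, C→F-γ 6, D→F-β 7, E→F-α 3, F→F-γ 7  ⇒ total 35.
Compare {F-β, F-γ, F-ε}: total 36.
Compare {F-α, F-β, F-ε}: total 37.
No size-3 selection does better; minimum is 35.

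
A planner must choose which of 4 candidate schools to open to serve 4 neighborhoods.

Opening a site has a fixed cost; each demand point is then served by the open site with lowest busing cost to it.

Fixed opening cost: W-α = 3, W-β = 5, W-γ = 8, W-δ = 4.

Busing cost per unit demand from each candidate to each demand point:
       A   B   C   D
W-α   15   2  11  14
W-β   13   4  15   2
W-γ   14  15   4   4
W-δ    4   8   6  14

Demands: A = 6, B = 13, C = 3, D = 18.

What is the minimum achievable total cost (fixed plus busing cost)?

116

Open {W-α, W-β, W-δ}: assign each demand point to its cheapest open site.
  A→W-δ 6×4=24, B→W-α 13×2=26, C→W-δ 3×6=18, D→W-β 18×2=36
  busing cost 104, fixed 12 → total 116.
Compare {W-α, W-β, W-γ, W-δ}: busing cost 98 + fixed 20 = 118.
Compare {W-β, W-δ}: busing cost 130 + fixed 9 = 139.
Compare {W-β, W-γ, W-δ}: busing cost 124 + fixed 17 = 141.
All other subsets cost ≥ 118. Minimum total cost: 116.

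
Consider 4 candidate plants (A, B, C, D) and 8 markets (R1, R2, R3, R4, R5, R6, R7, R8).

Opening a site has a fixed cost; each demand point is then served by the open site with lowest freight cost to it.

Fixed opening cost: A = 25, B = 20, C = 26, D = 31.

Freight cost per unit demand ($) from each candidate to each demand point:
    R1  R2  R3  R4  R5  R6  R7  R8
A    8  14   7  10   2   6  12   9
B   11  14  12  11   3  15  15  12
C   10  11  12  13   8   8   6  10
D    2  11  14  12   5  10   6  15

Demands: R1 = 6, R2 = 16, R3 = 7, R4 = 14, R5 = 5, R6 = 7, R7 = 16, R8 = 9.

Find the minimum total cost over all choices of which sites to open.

662

Open {A, D}: assign each demand point to its cheapest open site.
  R1→D 6×2=12, R2→D 16×11=176, R3→A 7×7=49, R4→A 14×10=140, R5→A 5×2=10, R6→A 7×6=42, R7→D 16×6=96, R8→A 9×9=81
  freight cost 606, fixed 56 → total 662.
Compare {A, B, D}: freight cost 606 + fixed 76 = 682.
Compare {A, C, D}: freight cost 606 + fixed 82 = 688.
Compare {A, C}: freight cost 642 + fixed 51 = 693.
All other subsets cost ≥ 682. Minimum total cost: 662.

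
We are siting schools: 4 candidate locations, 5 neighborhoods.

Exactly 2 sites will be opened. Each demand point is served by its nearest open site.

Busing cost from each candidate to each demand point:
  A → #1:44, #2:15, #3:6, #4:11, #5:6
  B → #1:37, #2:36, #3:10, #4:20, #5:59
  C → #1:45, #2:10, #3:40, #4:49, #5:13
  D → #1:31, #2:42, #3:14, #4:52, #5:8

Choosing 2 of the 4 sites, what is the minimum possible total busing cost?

Open {A, D}.
  #1→D 31, #2→A 15, #3→A 6, #4→A 11, #5→A 6  ⇒ total 69.
Compare {A, B}: total 75.
Compare {A, C}: total 77.
No size-2 selection does better; minimum is 69.

69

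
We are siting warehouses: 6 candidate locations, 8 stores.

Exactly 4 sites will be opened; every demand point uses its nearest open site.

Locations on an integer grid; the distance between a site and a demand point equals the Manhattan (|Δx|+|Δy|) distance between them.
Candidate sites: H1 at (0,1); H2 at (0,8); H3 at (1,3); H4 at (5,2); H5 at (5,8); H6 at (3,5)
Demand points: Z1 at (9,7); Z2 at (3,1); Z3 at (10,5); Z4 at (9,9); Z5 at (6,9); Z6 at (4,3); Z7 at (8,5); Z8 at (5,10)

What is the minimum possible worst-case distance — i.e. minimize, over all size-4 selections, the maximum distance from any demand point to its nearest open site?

Open {H1, H2, H5, H6}.
  Farthest demand point is Z3 at distance 7 (to H6); all others are ≤ 7.
With {H1, H3, H5, H6} the worst case is 7.
With {H1, H4, H5, H6} the worst case is 7.
No size-4 selection achieves below 7.

7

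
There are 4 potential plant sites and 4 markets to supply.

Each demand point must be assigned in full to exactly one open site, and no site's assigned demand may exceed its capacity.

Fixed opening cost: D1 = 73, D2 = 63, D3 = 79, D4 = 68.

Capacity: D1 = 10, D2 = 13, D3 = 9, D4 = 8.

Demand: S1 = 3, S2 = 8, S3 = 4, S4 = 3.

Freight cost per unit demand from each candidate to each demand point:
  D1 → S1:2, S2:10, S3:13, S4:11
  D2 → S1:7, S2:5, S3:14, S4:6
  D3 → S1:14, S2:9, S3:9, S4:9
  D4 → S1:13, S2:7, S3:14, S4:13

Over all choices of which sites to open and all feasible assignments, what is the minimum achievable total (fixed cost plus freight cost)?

252

Open {D1, D2}; cheapest assignment that respects the capacities:
  D1 (cap 10, load 7): S1, S3 — cost 3×2 + 4×13 = 58
  D2 (cap 13, load 11): S2, S4 — cost 8×5 + 3×6 = 58
  Shipping 116, fixed 136 → total 252.
  Any other capacity-feasible assignment to {D1, D2} ships for at least 116.
Compare {D2, D3}: its best feasible assignment gives total 266.
Compare {D2, D4}: its best feasible assignment gives total 282.
Every other set of open sites that can feasibly serve all demand totals ≥ 266 even under its best assignment. Minimum: 252.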